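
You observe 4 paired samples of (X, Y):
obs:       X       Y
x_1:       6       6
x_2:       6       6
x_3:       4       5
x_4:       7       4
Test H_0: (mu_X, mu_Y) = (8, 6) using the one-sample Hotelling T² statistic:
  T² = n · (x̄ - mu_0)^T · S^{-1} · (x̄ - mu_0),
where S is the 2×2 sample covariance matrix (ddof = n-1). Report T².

Step 1 — sample mean vector:
  mean(X) = (6 + 6 + 4 + 7) / 4 = 23/4 = 5.75
  mean(Y) = (6 + 6 + 5 + 4) / 4 = 21/4 = 5.25
  x̄ = (5.75, 5.25),  deviation x̄ - mu_0 = (5.75, 5.25) - (8, 6) = (-2.25, -0.75).

Step 2 — sample covariance matrix, S[i,j] = (1/(n-1)) · Σ_k (x_{k,i} - mean_i) · (x_{k,j} - mean_j), divisor n-1 = 3:
  S[X,X] = ((0.25)·(0.25) + (0.25)·(0.25) + (-1.75)·(-1.75) + (1.25)·(1.25)) / 3 = 4.75/3 = 1.5833
  S[X,Y] = ((0.25)·(0.75) + (0.25)·(0.75) + (-1.75)·(-0.25) + (1.25)·(-1.25)) / 3 = -0.75/3 = -0.25
  S[Y,Y] = ((0.75)·(0.75) + (0.75)·(0.75) + (-0.25)·(-0.25) + (-1.25)·(-1.25)) / 3 = 2.75/3 = 0.9167
  S = [[1.5833, -0.25],
 [-0.25, 0.9167]].

Step 3 — invert S. det(S) = 1.5833·0.9167 - (-0.25)² = 1.3889.
  S^{-1} = (1/det) · [[d, -b], [-b, a]] = [[0.66, 0.18],
 [0.18, 1.14]].

Step 4 — quadratic form (x̄ - mu_0)^T · S^{-1} · (x̄ - mu_0):
  S^{-1} · (x̄ - mu_0) = (-1.62, -1.26),
  (x̄ - mu_0)^T · [...] = (-2.25)·(-1.62) + (-0.75)·(-1.26) = 4.59.

Step 5 — scale by n: T² = 4 · 4.59 = 18.36.

T² ≈ 18.36


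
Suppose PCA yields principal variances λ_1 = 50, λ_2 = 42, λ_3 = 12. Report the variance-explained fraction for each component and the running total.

Step 1 — total variance = trace(Sigma) = Σ λ_i = 50 + 42 + 12 = 104.

Step 2 — fraction explained by component i = λ_i / Σ λ:
  PC1: 50/104 = 0.4808
  PC2: 42/104 = 0.4038
  PC3: 12/104 = 0.1154

Step 3 — cumulative fraction after k components = (λ_1 + ... + λ_k) / Σ λ:
  k = 1: 50/104 = 0.4808
  k = 2: (50 + 42)/104 = 92/104 = 0.8846
  k = 3: (50 + 42 + 12)/104 = 104/104 = 1

Summary (fraction, with percent):

explained: PC1 0.4808 (48.08%), PC2 0.4038 (40.38%), PC3 0.1154 (11.54%);  cumulative: 0.4808, 0.8846, 1


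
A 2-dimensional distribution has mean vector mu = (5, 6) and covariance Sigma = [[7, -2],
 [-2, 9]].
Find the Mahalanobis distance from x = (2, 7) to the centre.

Step 1 — centre the observation: (x - mu) = (-3, 1).

Step 2 — invert Sigma. det(Sigma) = 7·9 - (-2)² = 59.
  Sigma^{-1} = (1/det) · [[d, -b], [-b, a]] = [[0.1525, 0.0339],
 [0.0339, 0.1186]].

Step 3 — form the quadratic (x - mu)^T · Sigma^{-1} · (x - mu):
  Sigma^{-1} · (x - mu) = (-0.4237, 0.0169).
  (x - mu)^T · [Sigma^{-1} · (x - mu)] = (-3)·(-0.4237) + (1)·(0.0169) = 1.2881.

Step 4 — take square root: d = √(1.2881) ≈ 1.135.

d(x, mu) = √(1.2881) ≈ 1.135


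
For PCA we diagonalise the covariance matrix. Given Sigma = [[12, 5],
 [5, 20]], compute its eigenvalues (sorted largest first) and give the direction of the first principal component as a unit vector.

Step 1 — characteristic polynomial of 2×2 Sigma:
  det(Sigma - λI) = λ² - trace · λ + det = 0.
  trace = 12 + 20 = 32, det = 12·20 - (5)² = 215.
Step 2 — discriminant:
  Δ = trace² - 4·det = 1024 - 860 = 164.
Step 3 — eigenvalues:
  λ = (trace ± √Δ)/2 = (32 ± 12.8062)/2,
  λ_1 = 22.4031,  λ_2 = 9.5969.

Step 4 — unit eigenvector for λ_1: solve (Sigma - λ_1 I)v = 0. First row:
  (12 - 22.4031)·v_x + (5)·v_y = 0, i.e. (-10.4031)·v_x + (5)·v_y = 0,
  so v ∝ (b, λ_1 - a) = (5, 10.4031) = u.
  ||u|| = √((5)² + (10.4031)²) = √(133.225) ≈ 11.5423,
  v_1 = u/||u|| ≈ (0.4332, 0.9013) (||v_1|| = 1).

λ_1 = 22.4031,  λ_2 = 9.5969;  v_1 ≈ (0.4332, 0.9013)


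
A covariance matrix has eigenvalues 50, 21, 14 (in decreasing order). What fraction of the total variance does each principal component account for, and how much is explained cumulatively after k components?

Step 1 — total variance = trace(Sigma) = Σ λ_i = 50 + 21 + 14 = 85.

Step 2 — fraction explained by component i = λ_i / Σ λ:
  PC1: 50/85 = 0.5882
  PC2: 21/85 = 0.2471
  PC3: 14/85 = 0.1647

Step 3 — cumulative fraction after k components = (λ_1 + ... + λ_k) / Σ λ:
  k = 1: 50/85 = 0.5882
  k = 2: (50 + 21)/85 = 71/85 = 0.8353
  k = 3: (50 + 21 + 14)/85 = 85/85 = 1

Summary (fraction, with percent):

explained: PC1 0.5882 (58.82%), PC2 0.2471 (24.71%), PC3 0.1647 (16.47%);  cumulative: 0.5882, 0.8353, 1


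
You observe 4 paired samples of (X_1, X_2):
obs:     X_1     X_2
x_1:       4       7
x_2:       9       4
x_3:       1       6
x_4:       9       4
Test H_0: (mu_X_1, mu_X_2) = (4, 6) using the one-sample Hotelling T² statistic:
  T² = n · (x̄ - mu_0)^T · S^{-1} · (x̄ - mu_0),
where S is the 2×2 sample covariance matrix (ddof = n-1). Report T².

Step 1 — sample mean vector:
  mean(X_1) = (4 + 9 + 1 + 9) / 4 = 23/4 = 5.75
  mean(X_2) = (7 + 4 + 6 + 4) / 4 = 21/4 = 5.25
  x̄ = (5.75, 5.25),  deviation x̄ - mu_0 = (5.75, 5.25) - (4, 6) = (1.75, -0.75).

Step 2 — sample covariance matrix, S[i,j] = (1/(n-1)) · Σ_k (x_{k,i} - mean_i) · (x_{k,j} - mean_j), divisor n-1 = 3:
  S[X_1,X_1] = ((-1.75)·(-1.75) + (3.25)·(3.25) + (-4.75)·(-4.75) + (3.25)·(3.25)) / 3 = 46.75/3 = 15.5833
  S[X_1,X_2] = ((-1.75)·(1.75) + (3.25)·(-1.25) + (-4.75)·(0.75) + (3.25)·(-1.25)) / 3 = -14.75/3 = -4.9167
  S[X_2,X_2] = ((1.75)·(1.75) + (-1.25)·(-1.25) + (0.75)·(0.75) + (-1.25)·(-1.25)) / 3 = 6.75/3 = 2.25
  S = [[15.5833, -4.9167],
 [-4.9167, 2.25]].

Step 3 — invert S. det(S) = 15.5833·2.25 - (-4.9167)² = 10.8889.
  S^{-1} = (1/det) · [[d, -b], [-b, a]] = [[0.2066, 0.4515],
 [0.4515, 1.4311]].

Step 4 — quadratic form (x̄ - mu_0)^T · S^{-1} · (x̄ - mu_0):
  S^{-1} · (x̄ - mu_0) = (0.023, -0.2832),
  (x̄ - mu_0)^T · [...] = (1.75)·(0.023) + (-0.75)·(-0.2832) = 0.2526.

Step 5 — scale by n: T² = 4 · 0.2526 = 1.0102.

T² ≈ 1.0102


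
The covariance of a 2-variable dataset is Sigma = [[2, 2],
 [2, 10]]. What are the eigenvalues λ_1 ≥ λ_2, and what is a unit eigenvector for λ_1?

Step 1 — characteristic polynomial of 2×2 Sigma:
  det(Sigma - λI) = λ² - trace · λ + det = 0.
  trace = 2 + 10 = 12, det = 2·10 - (2)² = 16.
Step 2 — discriminant:
  Δ = trace² - 4·det = 144 - 64 = 80.
Step 3 — eigenvalues:
  λ = (trace ± √Δ)/2 = (12 ± 8.9443)/2,
  λ_1 = 10.4721,  λ_2 = 1.5279.

Step 4 — unit eigenvector for λ_1: solve (Sigma - λ_1 I)v = 0. First row:
  (2 - 10.4721)·v_x + (2)·v_y = 0, i.e. (-8.4721)·v_x + (2)·v_y = 0,
  so v ∝ (b, λ_1 - a) = (2, 8.4721) = u.
  ||u|| = √((2)² + (8.4721)²) = √(75.7771) ≈ 8.705,
  v_1 = u/||u|| ≈ (0.2298, 0.9732) (||v_1|| = 1).

λ_1 = 10.4721,  λ_2 = 1.5279;  v_1 ≈ (0.2298, 0.9732)


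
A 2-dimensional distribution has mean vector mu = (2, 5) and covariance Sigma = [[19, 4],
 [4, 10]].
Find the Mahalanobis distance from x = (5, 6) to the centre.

Step 1 — centre the observation: (x - mu) = (3, 1).

Step 2 — invert Sigma. det(Sigma) = 19·10 - (4)² = 174.
  Sigma^{-1} = (1/det) · [[d, -b], [-b, a]] = [[0.0575, -0.023],
 [-0.023, 0.1092]].

Step 3 — form the quadratic (x - mu)^T · Sigma^{-1} · (x - mu):
  Sigma^{-1} · (x - mu) = (0.1494, 0.0402).
  (x - mu)^T · [Sigma^{-1} · (x - mu)] = (3)·(0.1494) + (1)·(0.0402) = 0.4885.

Step 4 — take square root: d = √(0.4885) ≈ 0.6989.

d(x, mu) = √(0.4885) ≈ 0.6989


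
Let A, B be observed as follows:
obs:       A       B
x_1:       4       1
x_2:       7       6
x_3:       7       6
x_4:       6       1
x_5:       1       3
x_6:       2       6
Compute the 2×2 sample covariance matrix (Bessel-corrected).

Step 1 — column means:
  mean(A) = (4 + 7 + 7 + 6 + 1 + 2) / 6 = 27/6 = 4.5
  mean(B) = (1 + 6 + 6 + 1 + 3 + 6) / 6 = 23/6 = 3.8333

Step 2 — sample covariance S[i,j] = (1/(n-1)) · Σ_k (x_{k,i} - mean_i) · (x_{k,j} - mean_j), with n-1 = 5.
  S[A,A] = ((-0.5)·(-0.5) + (2.5)·(2.5) + (2.5)·(2.5) + (1.5)·(1.5) + (-3.5)·(-3.5) + (-2.5)·(-2.5)) / 5 = 33.5/5 = 6.7
  S[A,B] = ((-0.5)·(-2.8333) + (2.5)·(2.1667) + (2.5)·(2.1667) + (1.5)·(-2.8333) + (-3.5)·(-0.8333) + (-2.5)·(2.1667)) / 5 = 5.5/5 = 1.1
  S[B,B] = ((-2.8333)·(-2.8333) + (2.1667)·(2.1667) + (2.1667)·(2.1667) + (-2.8333)·(-2.8333) + (-0.8333)·(-0.8333) + (2.1667)·(2.1667)) / 5 = 30.8333/5 = 6.1667

S is symmetric (S[j,i] = S[i,j]). Assembling:

S = [[6.7, 1.1],
 [1.1, 6.1667]]


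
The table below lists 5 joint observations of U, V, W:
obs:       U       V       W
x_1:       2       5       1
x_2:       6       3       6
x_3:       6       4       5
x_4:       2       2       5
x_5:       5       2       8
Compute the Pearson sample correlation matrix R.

Step 1 — column means:
  mean(U) = (2 + 6 + 6 + 2 + 5) / 5 = 21/5 = 4.2
  mean(V) = (5 + 3 + 4 + 2 + 2) / 5 = 16/5 = 3.2
  mean(W) = (1 + 6 + 5 + 5 + 8) / 5 = 25/5 = 5

Step 2 — sample variances and covariances s[i,j] = (1/(n-1)) · Σ_k (x_{k,i} - mean_i) · (x_{k,j} - mean_j), with n-1 = 4:
  s[U,U] = ((-2.2)·(-2.2) + (1.8)·(1.8) + (1.8)·(1.8) + (-2.2)·(-2.2) + (0.8)·(0.8)) / 4 = 16.8/4 = 4.2
  s[U,V] = ((-2.2)·(1.8) + (1.8)·(-0.2) + (1.8)·(0.8) + (-2.2)·(-1.2) + (0.8)·(-1.2)) / 4 = -1.2/4 = -0.3
  s[U,W] = ((-2.2)·(-4) + (1.8)·(1) + (1.8)·(0) + (-2.2)·(0) + (0.8)·(3)) / 4 = 13/4 = 3.25
  s[V,V] = ((1.8)·(1.8) + (-0.2)·(-0.2) + (0.8)·(0.8) + (-1.2)·(-1.2) + (-1.2)·(-1.2)) / 4 = 6.8/4 = 1.7
  s[V,W] = ((1.8)·(-4) + (-0.2)·(1) + (0.8)·(0) + (-1.2)·(0) + (-1.2)·(3)) / 4 = -11/4 = -2.75
  s[W,W] = ((-4)·(-4) + (1)·(1) + (0)·(0) + (0)·(0) + (3)·(3)) / 4 = 26/4 = 6.5
  Sample standard deviations s_i = √(s[i,i]):
  s(U) = √(4.2) = 2.0494
  s(V) = √(1.7) = 1.3038
  s(W) = √(6.5) = 2.5495

Step 3 — r_{ij} = s_{ij} / (s_i · s_j):
  r[U,U] = 1 (diagonal).
  r[U,V] = -0.3 / (2.0494 · 1.3038) = -0.3 / 2.6721 = -0.1123
  r[U,W] = 3.25 / (2.0494 · 2.5495) = 3.25 / 5.2249 = 0.622
  r[V,V] = 1 (diagonal).
  r[V,W] = -2.75 / (1.3038 · 2.5495) = -2.75 / 3.3242 = -0.8273
  r[W,W] = 1 (diagonal).

R is symmetric with unit diagonal. Assembling:

R = [[1, -0.1123, 0.622],
 [-0.1123, 1, -0.8273],
 [0.622, -0.8273, 1]]


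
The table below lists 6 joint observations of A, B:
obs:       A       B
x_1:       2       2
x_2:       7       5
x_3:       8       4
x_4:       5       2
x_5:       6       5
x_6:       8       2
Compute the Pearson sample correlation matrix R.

Step 1 — column means:
  mean(A) = (2 + 7 + 8 + 5 + 6 + 8) / 6 = 36/6 = 6
  mean(B) = (2 + 5 + 4 + 2 + 5 + 2) / 6 = 20/6 = 3.3333

Step 2 — sample variances and covariances s[i,j] = (1/(n-1)) · Σ_k (x_{k,i} - mean_i) · (x_{k,j} - mean_j), with n-1 = 5:
  s[A,A] = ((-4)·(-4) + (1)·(1) + (2)·(2) + (-1)·(-1) + (0)·(0) + (2)·(2)) / 5 = 26/5 = 5.2
  s[A,B] = ((-4)·(-1.3333) + (1)·(1.6667) + (2)·(0.6667) + (-1)·(-1.3333) + (0)·(1.6667) + (2)·(-1.3333)) / 5 = 7/5 = 1.4
  s[B,B] = ((-1.3333)·(-1.3333) + (1.6667)·(1.6667) + (0.6667)·(0.6667) + (-1.3333)·(-1.3333) + (1.6667)·(1.6667) + (-1.3333)·(-1.3333)) / 5 = 11.3333/5 = 2.2667
  Sample standard deviations s_i = √(s[i,i]):
  s(A) = √(5.2) = 2.2804
  s(B) = √(2.2667) = 1.5055

Step 3 — r_{ij} = s_{ij} / (s_i · s_j):
  r[A,A] = 1 (diagonal).
  r[A,B] = 1.4 / (2.2804 · 1.5055) = 1.4 / 3.4332 = 0.4078
  r[B,B] = 1 (diagonal).

R is symmetric with unit diagonal. Assembling:

R = [[1, 0.4078],
 [0.4078, 1]]


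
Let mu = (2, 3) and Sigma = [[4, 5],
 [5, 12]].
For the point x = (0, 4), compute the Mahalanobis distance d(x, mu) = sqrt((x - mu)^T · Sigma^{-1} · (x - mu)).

Step 1 — centre the observation: (x - mu) = (-2, 1).

Step 2 — invert Sigma. det(Sigma) = 4·12 - (5)² = 23.
  Sigma^{-1} = (1/det) · [[d, -b], [-b, a]] = [[0.5217, -0.2174],
 [-0.2174, 0.1739]].

Step 3 — form the quadratic (x - mu)^T · Sigma^{-1} · (x - mu):
  Sigma^{-1} · (x - mu) = (-1.2609, 0.6087).
  (x - mu)^T · [Sigma^{-1} · (x - mu)] = (-2)·(-1.2609) + (1)·(0.6087) = 3.1304.

Step 4 — take square root: d = √(3.1304) ≈ 1.7693.

d(x, mu) = √(3.1304) ≈ 1.7693


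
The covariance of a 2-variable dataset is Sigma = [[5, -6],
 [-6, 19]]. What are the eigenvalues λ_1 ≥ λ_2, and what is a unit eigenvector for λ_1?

Step 1 — characteristic polynomial of 2×2 Sigma:
  det(Sigma - λI) = λ² - trace · λ + det = 0.
  trace = 5 + 19 = 24, det = 5·19 - (-6)² = 59.
Step 2 — discriminant:
  Δ = trace² - 4·det = 576 - 236 = 340.
Step 3 — eigenvalues:
  λ = (trace ± √Δ)/2 = (24 ± 18.4391)/2,
  λ_1 = 21.2195,  λ_2 = 2.7805.

Step 4 — unit eigenvector for λ_1: solve (Sigma - λ_1 I)v = 0. First row:
  (5 - 21.2195)·v_x + (-6)·v_y = 0, i.e. (-16.2195)·v_x + (-6)·v_y = 0,
  so v ∝ (b, λ_1 - a) = (-6, 16.2195); multiply by -1 so the first entry is positive: u = (6, -16.2195).
  ||u|| = √((6)² + (-16.2195)²) = √(299.0736) ≈ 17.2937,
  v_1 = u/||u|| ≈ (0.3469, -0.9379) (||v_1|| = 1).

λ_1 = 21.2195,  λ_2 = 2.7805;  v_1 ≈ (0.3469, -0.9379)


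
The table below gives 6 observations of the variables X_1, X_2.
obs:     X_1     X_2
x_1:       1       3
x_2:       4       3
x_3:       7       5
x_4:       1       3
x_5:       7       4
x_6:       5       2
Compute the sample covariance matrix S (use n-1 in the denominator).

Step 1 — column means:
  mean(X_1) = (1 + 4 + 7 + 1 + 7 + 5) / 6 = 25/6 = 4.1667
  mean(X_2) = (3 + 3 + 5 + 3 + 4 + 2) / 6 = 20/6 = 3.3333

Step 2 — sample covariance S[i,j] = (1/(n-1)) · Σ_k (x_{k,i} - mean_i) · (x_{k,j} - mean_j), with n-1 = 5.
  S[X_1,X_1] = ((-3.1667)·(-3.1667) + (-0.1667)·(-0.1667) + (2.8333)·(2.8333) + (-3.1667)·(-3.1667) + (2.8333)·(2.8333) + (0.8333)·(0.8333)) / 5 = 36.8333/5 = 7.3667
  S[X_1,X_2] = ((-3.1667)·(-0.3333) + (-0.1667)·(-0.3333) + (2.8333)·(1.6667) + (-3.1667)·(-0.3333) + (2.8333)·(0.6667) + (0.8333)·(-1.3333)) / 5 = 7.6667/5 = 1.5333
  S[X_2,X_2] = ((-0.3333)·(-0.3333) + (-0.3333)·(-0.3333) + (1.6667)·(1.6667) + (-0.3333)·(-0.3333) + (0.6667)·(0.6667) + (-1.3333)·(-1.3333)) / 5 = 5.3333/5 = 1.0667

S is symmetric (S[j,i] = S[i,j]). Assembling:

S = [[7.3667, 1.5333],
 [1.5333, 1.0667]]


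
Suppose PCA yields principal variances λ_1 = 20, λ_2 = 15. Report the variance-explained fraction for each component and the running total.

Step 1 — total variance = trace(Sigma) = Σ λ_i = 20 + 15 = 35.

Step 2 — fraction explained by component i = λ_i / Σ λ:
  PC1: 20/35 = 0.5714
  PC2: 15/35 = 0.4286

Step 3 — cumulative fraction after k components = (λ_1 + ... + λ_k) / Σ λ:
  k = 1: 20/35 = 0.5714
  k = 2: (20 + 15)/35 = 35/35 = 1

Summary (fraction, with percent):

explained: PC1 0.5714 (57.14%), PC2 0.4286 (42.86%);  cumulative: 0.5714, 1


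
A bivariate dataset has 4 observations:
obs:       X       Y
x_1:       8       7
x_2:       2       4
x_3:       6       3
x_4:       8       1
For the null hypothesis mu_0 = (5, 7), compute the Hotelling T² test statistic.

Step 1 — sample mean vector:
  mean(X) = (8 + 2 + 6 + 8) / 4 = 24/4 = 6
  mean(Y) = (7 + 4 + 3 + 1) / 4 = 15/4 = 3.75
  x̄ = (6, 3.75),  deviation x̄ - mu_0 = (6, 3.75) - (5, 7) = (1, -3.25).

Step 2 — sample covariance matrix, S[i,j] = (1/(n-1)) · Σ_k (x_{k,i} - mean_i) · (x_{k,j} - mean_j), divisor n-1 = 3:
  S[X,X] = ((2)·(2) + (-4)·(-4) + (0)·(0) + (2)·(2)) / 3 = 24/3 = 8
  S[X,Y] = ((2)·(3.25) + (-4)·(0.25) + (0)·(-0.75) + (2)·(-2.75)) / 3 = 0/3 = 0
  S[Y,Y] = ((3.25)·(3.25) + (0.25)·(0.25) + (-0.75)·(-0.75) + (-2.75)·(-2.75)) / 3 = 18.75/3 = 6.25
  S = [[8, 0],
 [0, 6.25]].

Step 3 — invert S. det(S) = 8·6.25 - (0)² = 50.
  S^{-1} = (1/det) · [[d, -b], [-b, a]] = [[0.125, 0],
 [0, 0.16]].

Step 4 — quadratic form (x̄ - mu_0)^T · S^{-1} · (x̄ - mu_0):
  S^{-1} · (x̄ - mu_0) = (0.125, -0.52),
  (x̄ - mu_0)^T · [...] = (1)·(0.125) + (-3.25)·(-0.52) = 1.815.

Step 5 — scale by n: T² = 4 · 1.815 = 7.26.

T² ≈ 7.26


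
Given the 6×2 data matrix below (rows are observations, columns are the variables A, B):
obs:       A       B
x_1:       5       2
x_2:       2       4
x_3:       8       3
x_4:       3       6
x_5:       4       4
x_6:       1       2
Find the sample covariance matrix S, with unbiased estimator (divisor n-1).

Step 1 — column means:
  mean(A) = (5 + 2 + 8 + 3 + 4 + 1) / 6 = 23/6 = 3.8333
  mean(B) = (2 + 4 + 3 + 6 + 4 + 2) / 6 = 21/6 = 3.5

Step 2 — sample covariance S[i,j] = (1/(n-1)) · Σ_k (x_{k,i} - mean_i) · (x_{k,j} - mean_j), with n-1 = 5.
  S[A,A] = ((1.1667)·(1.1667) + (-1.8333)·(-1.8333) + (4.1667)·(4.1667) + (-0.8333)·(-0.8333) + (0.1667)·(0.1667) + (-2.8333)·(-2.8333)) / 5 = 30.8333/5 = 6.1667
  S[A,B] = ((1.1667)·(-1.5) + (-1.8333)·(0.5) + (4.1667)·(-0.5) + (-0.8333)·(2.5) + (0.1667)·(0.5) + (-2.8333)·(-1.5)) / 5 = -2.5/5 = -0.5
  S[B,B] = ((-1.5)·(-1.5) + (0.5)·(0.5) + (-0.5)·(-0.5) + (2.5)·(2.5) + (0.5)·(0.5) + (-1.5)·(-1.5)) / 5 = 11.5/5 = 2.3

S is symmetric (S[j,i] = S[i,j]). Assembling:

S = [[6.1667, -0.5],
 [-0.5, 2.3]]


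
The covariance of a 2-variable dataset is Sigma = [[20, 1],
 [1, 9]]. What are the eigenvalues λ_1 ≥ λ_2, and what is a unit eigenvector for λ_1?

Step 1 — characteristic polynomial of 2×2 Sigma:
  det(Sigma - λI) = λ² - trace · λ + det = 0.
  trace = 20 + 9 = 29, det = 20·9 - (1)² = 179.
Step 2 — discriminant:
  Δ = trace² - 4·det = 841 - 716 = 125.
Step 3 — eigenvalues:
  λ = (trace ± √Δ)/2 = (29 ± 11.1803)/2,
  λ_1 = 20.0902,  λ_2 = 8.9098.

Step 4 — unit eigenvector for λ_1: solve (Sigma - λ_1 I)v = 0. First row:
  (20 - 20.0902)·v_x + (1)·v_y = 0, i.e. (-0.0902)·v_x + (1)·v_y = 0,
  so v ∝ (b, λ_1 - a) = (1, 0.0902) = u.
  ||u|| = √((1)² + (0.0902)²) = √(1.0081) ≈ 1.0041,
  v_1 = u/||u|| ≈ (0.996, 0.0898) (||v_1|| = 1).

λ_1 = 20.0902,  λ_2 = 8.9098;  v_1 ≈ (0.996, 0.0898)


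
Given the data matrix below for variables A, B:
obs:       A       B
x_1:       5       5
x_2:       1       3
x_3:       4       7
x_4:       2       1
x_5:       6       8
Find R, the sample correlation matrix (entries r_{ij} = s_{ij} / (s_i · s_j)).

Step 1 — column means:
  mean(A) = (5 + 1 + 4 + 2 + 6) / 5 = 18/5 = 3.6
  mean(B) = (5 + 3 + 7 + 1 + 8) / 5 = 24/5 = 4.8

Step 2 — sample variances and covariances s[i,j] = (1/(n-1)) · Σ_k (x_{k,i} - mean_i) · (x_{k,j} - mean_j), with n-1 = 4:
  s[A,A] = ((1.4)·(1.4) + (-2.6)·(-2.6) + (0.4)·(0.4) + (-1.6)·(-1.6) + (2.4)·(2.4)) / 4 = 17.2/4 = 4.3
  s[A,B] = ((1.4)·(0.2) + (-2.6)·(-1.8) + (0.4)·(2.2) + (-1.6)·(-3.8) + (2.4)·(3.2)) / 4 = 19.6/4 = 4.9
  s[B,B] = ((0.2)·(0.2) + (-1.8)·(-1.8) + (2.2)·(2.2) + (-3.8)·(-3.8) + (3.2)·(3.2)) / 4 = 32.8/4 = 8.2
  Sample standard deviations s_i = √(s[i,i]):
  s(A) = √(4.3) = 2.0736
  s(B) = √(8.2) = 2.8636

Step 3 — r_{ij} = s_{ij} / (s_i · s_j):
  r[A,A] = 1 (diagonal).
  r[A,B] = 4.9 / (2.0736 · 2.8636) = 4.9 / 5.938 = 0.8252
  r[B,B] = 1 (diagonal).

R is symmetric with unit diagonal. Assembling:

R = [[1, 0.8252],
 [0.8252, 1]]


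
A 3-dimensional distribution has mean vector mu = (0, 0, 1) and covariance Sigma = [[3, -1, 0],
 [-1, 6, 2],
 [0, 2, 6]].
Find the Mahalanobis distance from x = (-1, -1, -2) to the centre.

Step 1 — centre the observation: (x - mu) = (-1, -1, -3).

Step 2 — invert Sigma (cofactor / det for 3×3, or solve directly):
  Sigma^{-1} = [[0.3556, 0.0667, -0.0222],
 [0.0667, 0.2, -0.0667],
 [-0.0222, -0.0667, 0.1889]].

Step 3 — form the quadratic (x - mu)^T · Sigma^{-1} · (x - mu):
  Sigma^{-1} · (x - mu) = (-0.3556, -0.0667, -0.4778).
  (x - mu)^T · [Sigma^{-1} · (x - mu)] = (-1)·(-0.3556) + (-1)·(-0.0667) + (-3)·(-0.4778) = 1.8556.

Step 4 — take square root: d = √(1.8556) ≈ 1.3622.

d(x, mu) = √(1.8556) ≈ 1.3622


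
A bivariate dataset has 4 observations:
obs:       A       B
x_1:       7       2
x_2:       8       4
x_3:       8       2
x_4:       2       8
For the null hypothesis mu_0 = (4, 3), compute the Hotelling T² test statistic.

Step 1 — sample mean vector:
  mean(A) = (7 + 8 + 8 + 2) / 4 = 25/4 = 6.25
  mean(B) = (2 + 4 + 2 + 8) / 4 = 16/4 = 4
  x̄ = (6.25, 4),  deviation x̄ - mu_0 = (6.25, 4) - (4, 3) = (2.25, 1).

Step 2 — sample covariance matrix, S[i,j] = (1/(n-1)) · Σ_k (x_{k,i} - mean_i) · (x_{k,j} - mean_j), divisor n-1 = 3:
  S[A,A] = ((0.75)·(0.75) + (1.75)·(1.75) + (1.75)·(1.75) + (-4.25)·(-4.25)) / 3 = 24.75/3 = 8.25
  S[A,B] = ((0.75)·(-2) + (1.75)·(0) + (1.75)·(-2) + (-4.25)·(4)) / 3 = -22/3 = -7.3333
  S[B,B] = ((-2)·(-2) + (0)·(0) + (-2)·(-2) + (4)·(4)) / 3 = 24/3 = 8
  S = [[8.25, -7.3333],
 [-7.3333, 8]].

Step 3 — invert S. det(S) = 8.25·8 - (-7.3333)² = 12.2222.
  S^{-1} = (1/det) · [[d, -b], [-b, a]] = [[0.6545, 0.6],
 [0.6, 0.675]].

Step 4 — quadratic form (x̄ - mu_0)^T · S^{-1} · (x̄ - mu_0):
  S^{-1} · (x̄ - mu_0) = (2.0727, 2.025),
  (x̄ - mu_0)^T · [...] = (2.25)·(2.0727) + (1)·(2.025) = 6.6886.

Step 5 — scale by n: T² = 4 · 6.6886 = 26.7545.

T² ≈ 26.7545


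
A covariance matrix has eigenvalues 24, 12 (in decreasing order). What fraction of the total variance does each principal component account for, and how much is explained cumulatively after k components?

Step 1 — total variance = trace(Sigma) = Σ λ_i = 24 + 12 = 36.

Step 2 — fraction explained by component i = λ_i / Σ λ:
  PC1: 24/36 = 0.6667
  PC2: 12/36 = 0.3333

Step 3 — cumulative fraction after k components = (λ_1 + ... + λ_k) / Σ λ:
  k = 1: 24/36 = 0.6667
  k = 2: (24 + 12)/36 = 36/36 = 1

Summary (fraction, with percent):

explained: PC1 0.6667 (66.67%), PC2 0.3333 (33.33%);  cumulative: 0.6667, 1


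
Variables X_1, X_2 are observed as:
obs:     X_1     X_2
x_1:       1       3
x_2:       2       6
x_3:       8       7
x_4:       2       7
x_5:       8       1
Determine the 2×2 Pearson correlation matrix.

Step 1 — column means:
  mean(X_1) = (1 + 2 + 8 + 2 + 8) / 5 = 21/5 = 4.2
  mean(X_2) = (3 + 6 + 7 + 7 + 1) / 5 = 24/5 = 4.8

Step 2 — sample variances and covariances s[i,j] = (1/(n-1)) · Σ_k (x_{k,i} - mean_i) · (x_{k,j} - mean_j), with n-1 = 4:
  s[X_1,X_1] = ((-3.2)·(-3.2) + (-2.2)·(-2.2) + (3.8)·(3.8) + (-2.2)·(-2.2) + (3.8)·(3.8)) / 4 = 48.8/4 = 12.2
  s[X_1,X_2] = ((-3.2)·(-1.8) + (-2.2)·(1.2) + (3.8)·(2.2) + (-2.2)·(2.2) + (3.8)·(-3.8)) / 4 = -7.8/4 = -1.95
  s[X_2,X_2] = ((-1.8)·(-1.8) + (1.2)·(1.2) + (2.2)·(2.2) + (2.2)·(2.2) + (-3.8)·(-3.8)) / 4 = 28.8/4 = 7.2
  Sample standard deviations s_i = √(s[i,i]):
  s(X_1) = √(12.2) = 3.4928
  s(X_2) = √(7.2) = 2.6833

Step 3 — r_{ij} = s_{ij} / (s_i · s_j):
  r[X_1,X_1] = 1 (diagonal).
  r[X_1,X_2] = -1.95 / (3.4928 · 2.6833) = -1.95 / 9.3723 = -0.2081
  r[X_2,X_2] = 1 (diagonal).

R is symmetric with unit diagonal. Assembling:

R = [[1, -0.2081],
 [-0.2081, 1]]


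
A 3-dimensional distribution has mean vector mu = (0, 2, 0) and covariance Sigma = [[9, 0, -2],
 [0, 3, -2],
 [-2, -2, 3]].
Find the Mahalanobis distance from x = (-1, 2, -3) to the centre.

Step 1 — centre the observation: (x - mu) = (-1, 0, -3).

Step 2 — invert Sigma (cofactor / det for 3×3, or solve directly):
  Sigma^{-1} = [[0.1515, 0.1212, 0.1818],
 [0.1212, 0.697, 0.5455],
 [0.1818, 0.5455, 0.8182]].

Step 3 — form the quadratic (x - mu)^T · Sigma^{-1} · (x - mu):
  Sigma^{-1} · (x - mu) = (-0.697, -1.7576, -2.6364).
  (x - mu)^T · [Sigma^{-1} · (x - mu)] = (-1)·(-0.697) + (0)·(-1.7576) + (-3)·(-2.6364) = 8.6061.

Step 4 — take square root: d = √(8.6061) ≈ 2.9336.

d(x, mu) = √(8.6061) ≈ 2.9336


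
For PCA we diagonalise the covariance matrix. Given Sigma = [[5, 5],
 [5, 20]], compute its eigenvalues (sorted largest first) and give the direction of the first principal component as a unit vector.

Step 1 — characteristic polynomial of 2×2 Sigma:
  det(Sigma - λI) = λ² - trace · λ + det = 0.
  trace = 5 + 20 = 25, det = 5·20 - (5)² = 75.
Step 2 — discriminant:
  Δ = trace² - 4·det = 625 - 300 = 325.
Step 3 — eigenvalues:
  λ = (trace ± √Δ)/2 = (25 ± 18.0278)/2,
  λ_1 = 21.5139,  λ_2 = 3.4861.

Step 4 — unit eigenvector for λ_1: solve (Sigma - λ_1 I)v = 0. First row:
  (5 - 21.5139)·v_x + (5)·v_y = 0, i.e. (-16.5139)·v_x + (5)·v_y = 0,
  so v ∝ (b, λ_1 - a) = (5, 16.5139) = u.
  ||u|| = √((5)² + (16.5139)²) = √(297.7082) ≈ 17.2542,
  v_1 = u/||u|| ≈ (0.2898, 0.9571) (||v_1|| = 1).

λ_1 = 21.5139,  λ_2 = 3.4861;  v_1 ≈ (0.2898, 0.9571)


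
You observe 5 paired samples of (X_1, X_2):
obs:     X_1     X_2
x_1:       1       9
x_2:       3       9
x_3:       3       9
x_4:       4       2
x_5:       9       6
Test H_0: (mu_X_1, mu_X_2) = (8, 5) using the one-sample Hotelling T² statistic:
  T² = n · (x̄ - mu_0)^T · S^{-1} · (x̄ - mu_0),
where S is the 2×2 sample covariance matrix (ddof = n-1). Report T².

Step 1 — sample mean vector:
  mean(X_1) = (1 + 3 + 3 + 4 + 9) / 5 = 20/5 = 4
  mean(X_2) = (9 + 9 + 9 + 2 + 6) / 5 = 35/5 = 7
  x̄ = (4, 7),  deviation x̄ - mu_0 = (4, 7) - (8, 5) = (-4, 2).

Step 2 — sample covariance matrix, S[i,j] = (1/(n-1)) · Σ_k (x_{k,i} - mean_i) · (x_{k,j} - mean_j), divisor n-1 = 4:
  S[X_1,X_1] = ((-3)·(-3) + (-1)·(-1) + (-1)·(-1) + (0)·(0) + (5)·(5)) / 4 = 36/4 = 9
  S[X_1,X_2] = ((-3)·(2) + (-1)·(2) + (-1)·(2) + (0)·(-5) + (5)·(-1)) / 4 = -15/4 = -3.75
  S[X_2,X_2] = ((2)·(2) + (2)·(2) + (2)·(2) + (-5)·(-5) + (-1)·(-1)) / 4 = 38/4 = 9.5
  S = [[9, -3.75],
 [-3.75, 9.5]].

Step 3 — invert S. det(S) = 9·9.5 - (-3.75)² = 71.4375.
  S^{-1} = (1/det) · [[d, -b], [-b, a]] = [[0.133, 0.0525],
 [0.0525, 0.126]].

Step 4 — quadratic form (x̄ - mu_0)^T · S^{-1} · (x̄ - mu_0):
  S^{-1} · (x̄ - mu_0) = (-0.4269, 0.042),
  (x̄ - mu_0)^T · [...] = (-4)·(-0.4269) + (2)·(0.042) = 1.7918.

Step 5 — scale by n: T² = 5 · 1.7918 = 8.9589.

T² ≈ 8.9589


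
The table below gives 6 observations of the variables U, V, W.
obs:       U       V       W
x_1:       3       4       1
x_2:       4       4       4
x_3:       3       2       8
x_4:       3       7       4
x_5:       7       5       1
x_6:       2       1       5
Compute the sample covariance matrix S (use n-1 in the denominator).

Step 1 — column means:
  mean(U) = (3 + 4 + 3 + 3 + 7 + 2) / 6 = 22/6 = 3.6667
  mean(V) = (4 + 4 + 2 + 7 + 5 + 1) / 6 = 23/6 = 3.8333
  mean(W) = (1 + 4 + 8 + 4 + 1 + 5) / 6 = 23/6 = 3.8333

Step 2 — sample covariance S[i,j] = (1/(n-1)) · Σ_k (x_{k,i} - mean_i) · (x_{k,j} - mean_j), with n-1 = 5.
  S[U,U] = ((-0.6667)·(-0.6667) + (0.3333)·(0.3333) + (-0.6667)·(-0.6667) + (-0.6667)·(-0.6667) + (3.3333)·(3.3333) + (-1.6667)·(-1.6667)) / 5 = 15.3333/5 = 3.0667
  S[U,V] = ((-0.6667)·(0.1667) + (0.3333)·(0.1667) + (-0.6667)·(-1.8333) + (-0.6667)·(3.1667) + (3.3333)·(1.1667) + (-1.6667)·(-2.8333)) / 5 = 7.6667/5 = 1.5333
  S[U,W] = ((-0.6667)·(-2.8333) + (0.3333)·(0.1667) + (-0.6667)·(4.1667) + (-0.6667)·(0.1667) + (3.3333)·(-2.8333) + (-1.6667)·(1.1667)) / 5 = -12.3333/5 = -2.4667
  S[V,V] = ((0.1667)·(0.1667) + (0.1667)·(0.1667) + (-1.8333)·(-1.8333) + (3.1667)·(3.1667) + (1.1667)·(1.1667) + (-2.8333)·(-2.8333)) / 5 = 22.8333/5 = 4.5667
  S[V,W] = ((0.1667)·(-2.8333) + (0.1667)·(0.1667) + (-1.8333)·(4.1667) + (3.1667)·(0.1667) + (1.1667)·(-2.8333) + (-2.8333)·(1.1667)) / 5 = -14.1667/5 = -2.8333
  S[W,W] = ((-2.8333)·(-2.8333) + (0.1667)·(0.1667) + (4.1667)·(4.1667) + (0.1667)·(0.1667) + (-2.8333)·(-2.8333) + (1.1667)·(1.1667)) / 5 = 34.8333/5 = 6.9667

S is symmetric (S[j,i] = S[i,j]). Assembling:

S = [[3.0667, 1.5333, -2.4667],
 [1.5333, 4.5667, -2.8333],
 [-2.4667, -2.8333, 6.9667]]


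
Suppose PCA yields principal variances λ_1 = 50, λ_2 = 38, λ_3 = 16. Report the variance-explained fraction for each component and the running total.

Step 1 — total variance = trace(Sigma) = Σ λ_i = 50 + 38 + 16 = 104.

Step 2 — fraction explained by component i = λ_i / Σ λ:
  PC1: 50/104 = 0.4808
  PC2: 38/104 = 0.3654
  PC3: 16/104 = 0.1538

Step 3 — cumulative fraction after k components = (λ_1 + ... + λ_k) / Σ λ:
  k = 1: 50/104 = 0.4808
  k = 2: (50 + 38)/104 = 88/104 = 0.8462
  k = 3: (50 + 38 + 16)/104 = 104/104 = 1

Summary (fraction, with percent):

explained: PC1 0.4808 (48.08%), PC2 0.3654 (36.54%), PC3 0.1538 (15.38%);  cumulative: 0.4808, 0.8462, 1


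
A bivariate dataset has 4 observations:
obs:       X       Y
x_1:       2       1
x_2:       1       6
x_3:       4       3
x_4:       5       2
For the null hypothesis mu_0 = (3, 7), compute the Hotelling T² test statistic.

Step 1 — sample mean vector:
  mean(X) = (2 + 1 + 4 + 5) / 4 = 12/4 = 3
  mean(Y) = (1 + 6 + 3 + 2) / 4 = 12/4 = 3
  x̄ = (3, 3),  deviation x̄ - mu_0 = (3, 3) - (3, 7) = (0, -4).

Step 2 — sample covariance matrix, S[i,j] = (1/(n-1)) · Σ_k (x_{k,i} - mean_i) · (x_{k,j} - mean_j), divisor n-1 = 3:
  S[X,X] = ((-1)·(-1) + (-2)·(-2) + (1)·(1) + (2)·(2)) / 3 = 10/3 = 3.3333
  S[X,Y] = ((-1)·(-2) + (-2)·(3) + (1)·(0) + (2)·(-1)) / 3 = -6/3 = -2
  S[Y,Y] = ((-2)·(-2) + (3)·(3) + (0)·(0) + (-1)·(-1)) / 3 = 14/3 = 4.6667
  S = [[3.3333, -2],
 [-2, 4.6667]].

Step 3 — invert S. det(S) = 3.3333·4.6667 - (-2)² = 11.5556.
  S^{-1} = (1/det) · [[d, -b], [-b, a]] = [[0.4038, 0.1731],
 [0.1731, 0.2885]].

Step 4 — quadratic form (x̄ - mu_0)^T · S^{-1} · (x̄ - mu_0):
  S^{-1} · (x̄ - mu_0) = (-0.6923, -1.1538),
  (x̄ - mu_0)^T · [...] = (0)·(-0.6923) + (-4)·(-1.1538) = 4.6154.

Step 5 — scale by n: T² = 4 · 4.6154 = 18.4615.

T² ≈ 18.4615


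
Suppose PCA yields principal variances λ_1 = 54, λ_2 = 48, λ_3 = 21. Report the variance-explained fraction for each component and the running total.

Step 1 — total variance = trace(Sigma) = Σ λ_i = 54 + 48 + 21 = 123.

Step 2 — fraction explained by component i = λ_i / Σ λ:
  PC1: 54/123 = 0.439
  PC2: 48/123 = 0.3902
  PC3: 21/123 = 0.1707

Step 3 — cumulative fraction after k components = (λ_1 + ... + λ_k) / Σ λ:
  k = 1: 54/123 = 0.439
  k = 2: (54 + 48)/123 = 102/123 = 0.8293
  k = 3: (54 + 48 + 21)/123 = 123/123 = 1

Summary (fraction, with percent):

explained: PC1 0.439 (43.9%), PC2 0.3902 (39.02%), PC3 0.1707 (17.07%);  cumulative: 0.439, 0.8293, 1


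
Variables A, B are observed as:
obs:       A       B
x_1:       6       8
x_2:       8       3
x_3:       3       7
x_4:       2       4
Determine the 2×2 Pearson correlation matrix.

Step 1 — column means:
  mean(A) = (6 + 8 + 3 + 2) / 4 = 19/4 = 4.75
  mean(B) = (8 + 3 + 7 + 4) / 4 = 22/4 = 5.5

Step 2 — sample variances and covariances s[i,j] = (1/(n-1)) · Σ_k (x_{k,i} - mean_i) · (x_{k,j} - mean_j), with n-1 = 3:
  s[A,A] = ((1.25)·(1.25) + (3.25)·(3.25) + (-1.75)·(-1.75) + (-2.75)·(-2.75)) / 3 = 22.75/3 = 7.5833
  s[A,B] = ((1.25)·(2.5) + (3.25)·(-2.5) + (-1.75)·(1.5) + (-2.75)·(-1.5)) / 3 = -3.5/3 = -1.1667
  s[B,B] = ((2.5)·(2.5) + (-2.5)·(-2.5) + (1.5)·(1.5) + (-1.5)·(-1.5)) / 3 = 17/3 = 5.6667
  Sample standard deviations s_i = √(s[i,i]):
  s(A) = √(7.5833) = 2.7538
  s(B) = √(5.6667) = 2.3805

Step 3 — r_{ij} = s_{ij} / (s_i · s_j):
  r[A,A] = 1 (diagonal).
  r[A,B] = -1.1667 / (2.7538 · 2.3805) = -1.1667 / 6.5553 = -0.178
  r[B,B] = 1 (diagonal).

R is symmetric with unit diagonal. Assembling:

R = [[1, -0.178],
 [-0.178, 1]]


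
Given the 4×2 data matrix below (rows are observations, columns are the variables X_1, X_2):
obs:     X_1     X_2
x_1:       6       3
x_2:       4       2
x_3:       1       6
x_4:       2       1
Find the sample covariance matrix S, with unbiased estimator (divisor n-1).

Step 1 — column means:
  mean(X_1) = (6 + 4 + 1 + 2) / 4 = 13/4 = 3.25
  mean(X_2) = (3 + 2 + 6 + 1) / 4 = 12/4 = 3

Step 2 — sample covariance S[i,j] = (1/(n-1)) · Σ_k (x_{k,i} - mean_i) · (x_{k,j} - mean_j), with n-1 = 3.
  S[X_1,X_1] = ((2.75)·(2.75) + (0.75)·(0.75) + (-2.25)·(-2.25) + (-1.25)·(-1.25)) / 3 = 14.75/3 = 4.9167
  S[X_1,X_2] = ((2.75)·(0) + (0.75)·(-1) + (-2.25)·(3) + (-1.25)·(-2)) / 3 = -5/3 = -1.6667
  S[X_2,X_2] = ((0)·(0) + (-1)·(-1) + (3)·(3) + (-2)·(-2)) / 3 = 14/3 = 4.6667

S is symmetric (S[j,i] = S[i,j]). Assembling:

S = [[4.9167, -1.6667],
 [-1.6667, 4.6667]]


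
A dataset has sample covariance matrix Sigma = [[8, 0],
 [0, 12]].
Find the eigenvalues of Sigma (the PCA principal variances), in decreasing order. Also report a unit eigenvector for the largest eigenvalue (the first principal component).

Step 1 — characteristic polynomial of 2×2 Sigma:
  det(Sigma - λI) = λ² - trace · λ + det = 0.
  trace = 8 + 12 = 20, det = 8·12 - (0)² = 96.
Step 2 — discriminant:
  Δ = trace² - 4·det = 400 - 384 = 16.
Step 3 — eigenvalues:
  λ = (trace ± √Δ)/2 = (20 ± 4)/2,
  λ_1 = 12,  λ_2 = 8.

Step 4 — unit eigenvector for λ_1: Sigma is diagonal, so its eigenvectors are the coordinate axes. λ_1 = 12 is the diagonal entry on the second coordinate axis, hence
  v_1 = (0, 1) (||v_1|| = 1).

λ_1 = 12,  λ_2 = 8;  v_1 ≈ (0, 1)


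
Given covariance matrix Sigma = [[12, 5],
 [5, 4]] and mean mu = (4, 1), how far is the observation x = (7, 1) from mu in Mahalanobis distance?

Step 1 — centre the observation: (x - mu) = (3, 0).

Step 2 — invert Sigma. det(Sigma) = 12·4 - (5)² = 23.
  Sigma^{-1} = (1/det) · [[d, -b], [-b, a]] = [[0.1739, -0.2174],
 [-0.2174, 0.5217]].

Step 3 — form the quadratic (x - mu)^T · Sigma^{-1} · (x - mu):
  Sigma^{-1} · (x - mu) = (0.5217, -0.6522).
  (x - mu)^T · [Sigma^{-1} · (x - mu)] = (3)·(0.5217) + (0)·(-0.6522) = 1.5652.

Step 4 — take square root: d = √(1.5652) ≈ 1.2511.

d(x, mu) = √(1.5652) ≈ 1.2511


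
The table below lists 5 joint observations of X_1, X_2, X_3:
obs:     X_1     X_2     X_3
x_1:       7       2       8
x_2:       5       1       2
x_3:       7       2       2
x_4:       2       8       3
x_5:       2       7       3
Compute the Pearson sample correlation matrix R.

Step 1 — column means:
  mean(X_1) = (7 + 5 + 7 + 2 + 2) / 5 = 23/5 = 4.6
  mean(X_2) = (2 + 1 + 2 + 8 + 7) / 5 = 20/5 = 4
  mean(X_3) = (8 + 2 + 2 + 3 + 3) / 5 = 18/5 = 3.6

Step 2 — sample variances and covariances s[i,j] = (1/(n-1)) · Σ_k (x_{k,i} - mean_i) · (x_{k,j} - mean_j), with n-1 = 4:
  s[X_1,X_1] = ((2.4)·(2.4) + (0.4)·(0.4) + (2.4)·(2.4) + (-2.6)·(-2.6) + (-2.6)·(-2.6)) / 4 = 25.2/4 = 6.3
  s[X_1,X_2] = ((2.4)·(-2) + (0.4)·(-3) + (2.4)·(-2) + (-2.6)·(4) + (-2.6)·(3)) / 4 = -29/4 = -7.25
  s[X_1,X_3] = ((2.4)·(4.4) + (0.4)·(-1.6) + (2.4)·(-1.6) + (-2.6)·(-0.6) + (-2.6)·(-0.6)) / 4 = 9.2/4 = 2.3
  s[X_2,X_2] = ((-2)·(-2) + (-3)·(-3) + (-2)·(-2) + (4)·(4) + (3)·(3)) / 4 = 42/4 = 10.5
  s[X_2,X_3] = ((-2)·(4.4) + (-3)·(-1.6) + (-2)·(-1.6) + (4)·(-0.6) + (3)·(-0.6)) / 4 = -5/4 = -1.25
  s[X_3,X_3] = ((4.4)·(4.4) + (-1.6)·(-1.6) + (-1.6)·(-1.6) + (-0.6)·(-0.6) + (-0.6)·(-0.6)) / 4 = 25.2/4 = 6.3
  Sample standard deviations s_i = √(s[i,i]):
  s(X_1) = √(6.3) = 2.51
  s(X_2) = √(10.5) = 3.2404
  s(X_3) = √(6.3) = 2.51

Step 3 — r_{ij} = s_{ij} / (s_i · s_j):
  r[X_1,X_1] = 1 (diagonal).
  r[X_1,X_2] = -7.25 / (2.51 · 3.2404) = -7.25 / 8.1333 = -0.8914
  r[X_1,X_3] = 2.3 / (2.51 · 2.51) = 2.3 / 6.3 = 0.3651
  r[X_2,X_2] = 1 (diagonal).
  r[X_2,X_3] = -1.25 / (3.2404 · 2.51) = -1.25 / 8.1333 = -0.1537
  r[X_3,X_3] = 1 (diagonal).

R is symmetric with unit diagonal. Assembling:

R = [[1, -0.8914, 0.3651],
 [-0.8914, 1, -0.1537],
 [0.3651, -0.1537, 1]]


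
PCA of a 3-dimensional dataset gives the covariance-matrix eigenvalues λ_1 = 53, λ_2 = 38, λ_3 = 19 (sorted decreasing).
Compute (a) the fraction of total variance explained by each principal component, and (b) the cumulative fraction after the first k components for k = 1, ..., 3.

Step 1 — total variance = trace(Sigma) = Σ λ_i = 53 + 38 + 19 = 110.

Step 2 — fraction explained by component i = λ_i / Σ λ:
  PC1: 53/110 = 0.4818
  PC2: 38/110 = 0.3455
  PC3: 19/110 = 0.1727

Step 3 — cumulative fraction after k components = (λ_1 + ... + λ_k) / Σ λ:
  k = 1: 53/110 = 0.4818
  k = 2: (53 + 38)/110 = 91/110 = 0.8273
  k = 3: (53 + 38 + 19)/110 = 110/110 = 1

Summary (fraction, with percent):

explained: PC1 0.4818 (48.18%), PC2 0.3455 (34.55%), PC3 0.1727 (17.27%);  cumulative: 0.4818, 0.8273, 1


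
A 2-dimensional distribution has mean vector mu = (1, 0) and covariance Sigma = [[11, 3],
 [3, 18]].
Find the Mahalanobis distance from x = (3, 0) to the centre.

Step 1 — centre the observation: (x - mu) = (2, 0).

Step 2 — invert Sigma. det(Sigma) = 11·18 - (3)² = 189.
  Sigma^{-1} = (1/det) · [[d, -b], [-b, a]] = [[0.0952, -0.0159],
 [-0.0159, 0.0582]].

Step 3 — form the quadratic (x - mu)^T · Sigma^{-1} · (x - mu):
  Sigma^{-1} · (x - mu) = (0.1905, -0.0317).
  (x - mu)^T · [Sigma^{-1} · (x - mu)] = (2)·(0.1905) + (0)·(-0.0317) = 0.381.

Step 4 — take square root: d = √(0.381) ≈ 0.6172.

d(x, mu) = √(0.381) ≈ 0.6172


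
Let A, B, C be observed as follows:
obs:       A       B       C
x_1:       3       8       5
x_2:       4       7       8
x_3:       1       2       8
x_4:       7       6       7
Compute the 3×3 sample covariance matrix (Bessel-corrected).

Step 1 — column means:
  mean(A) = (3 + 4 + 1 + 7) / 4 = 15/4 = 3.75
  mean(B) = (8 + 7 + 2 + 6) / 4 = 23/4 = 5.75
  mean(C) = (5 + 8 + 8 + 7) / 4 = 28/4 = 7

Step 2 — sample covariance S[i,j] = (1/(n-1)) · Σ_k (x_{k,i} - mean_i) · (x_{k,j} - mean_j), with n-1 = 3.
  S[A,A] = ((-0.75)·(-0.75) + (0.25)·(0.25) + (-2.75)·(-2.75) + (3.25)·(3.25)) / 3 = 18.75/3 = 6.25
  S[A,B] = ((-0.75)·(2.25) + (0.25)·(1.25) + (-2.75)·(-3.75) + (3.25)·(0.25)) / 3 = 9.75/3 = 3.25
  S[A,C] = ((-0.75)·(-2) + (0.25)·(1) + (-2.75)·(1) + (3.25)·(0)) / 3 = -1/3 = -0.3333
  S[B,B] = ((2.25)·(2.25) + (1.25)·(1.25) + (-3.75)·(-3.75) + (0.25)·(0.25)) / 3 = 20.75/3 = 6.9167
  S[B,C] = ((2.25)·(-2) + (1.25)·(1) + (-3.75)·(1) + (0.25)·(0)) / 3 = -7/3 = -2.3333
  S[C,C] = ((-2)·(-2) + (1)·(1) + (1)·(1) + (0)·(0)) / 3 = 6/3 = 2

S is symmetric (S[j,i] = S[i,j]). Assembling:

S = [[6.25, 3.25, -0.3333],
 [3.25, 6.9167, -2.3333],
 [-0.3333, -2.3333, 2]]


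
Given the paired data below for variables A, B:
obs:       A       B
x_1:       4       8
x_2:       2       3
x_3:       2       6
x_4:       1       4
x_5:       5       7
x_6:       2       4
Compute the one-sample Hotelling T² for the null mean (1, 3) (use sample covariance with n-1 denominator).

Step 1 — sample mean vector:
  mean(A) = (4 + 2 + 2 + 1 + 5 + 2) / 6 = 16/6 = 2.6667
  mean(B) = (8 + 3 + 6 + 4 + 7 + 4) / 6 = 32/6 = 5.3333
  x̄ = (2.6667, 5.3333),  deviation x̄ - mu_0 = (2.6667, 5.3333) - (1, 3) = (1.6667, 2.3333).

Step 2 — sample covariance matrix, S[i,j] = (1/(n-1)) · Σ_k (x_{k,i} - mean_i) · (x_{k,j} - mean_j), divisor n-1 = 5:
  S[A,A] = ((1.3333)·(1.3333) + (-0.6667)·(-0.6667) + (-0.6667)·(-0.6667) + (-1.6667)·(-1.6667) + (2.3333)·(2.3333) + (-0.6667)·(-0.6667)) / 5 = 11.3333/5 = 2.2667
  S[A,B] = ((1.3333)·(2.6667) + (-0.6667)·(-2.3333) + (-0.6667)·(0.6667) + (-1.6667)·(-1.3333) + (2.3333)·(1.6667) + (-0.6667)·(-1.3333)) / 5 = 11.6667/5 = 2.3333
  S[B,B] = ((2.6667)·(2.6667) + (-2.3333)·(-2.3333) + (0.6667)·(0.6667) + (-1.3333)·(-1.3333) + (1.6667)·(1.6667) + (-1.3333)·(-1.3333)) / 5 = 19.3333/5 = 3.8667
  S = [[2.2667, 2.3333],
 [2.3333, 3.8667]].

Step 3 — invert S. det(S) = 2.2667·3.8667 - (2.3333)² = 3.32.
  S^{-1} = (1/det) · [[d, -b], [-b, a]] = [[1.1647, -0.7028],
 [-0.7028, 0.6827]].

Step 4 — quadratic form (x̄ - mu_0)^T · S^{-1} · (x̄ - mu_0):
  S^{-1} · (x̄ - mu_0) = (0.3012, 0.4217),
  (x̄ - mu_0)^T · [...] = (1.6667)·(0.3012) + (2.3333)·(0.4217) = 1.4859.

Step 5 — scale by n: T² = 6 · 1.4859 = 8.9157.

T² ≈ 8.9157


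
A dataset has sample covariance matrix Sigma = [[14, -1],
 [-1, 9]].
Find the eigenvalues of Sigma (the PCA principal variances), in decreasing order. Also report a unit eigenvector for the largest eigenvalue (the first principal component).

Step 1 — characteristic polynomial of 2×2 Sigma:
  det(Sigma - λI) = λ² - trace · λ + det = 0.
  trace = 14 + 9 = 23, det = 14·9 - (-1)² = 125.
Step 2 — discriminant:
  Δ = trace² - 4·det = 529 - 500 = 29.
Step 3 — eigenvalues:
  λ = (trace ± √Δ)/2 = (23 ± 5.3852)/2,
  λ_1 = 14.1926,  λ_2 = 8.8074.

Step 4 — unit eigenvector for λ_1: solve (Sigma - λ_1 I)v = 0. First row:
  (14 - 14.1926)·v_x + (-1)·v_y = 0, i.e. (-0.1926)·v_x + (-1)·v_y = 0,
  so v ∝ (b, λ_1 - a) = (-1, 0.1926); multiply by -1 so the first entry is positive: u = (1, -0.1926).
  ||u|| = √((1)² + (-0.1926)²) = √(1.0371) ≈ 1.0184,
  v_1 = u/||u|| ≈ (0.982, -0.1891) (||v_1|| = 1).

λ_1 = 14.1926,  λ_2 = 8.8074;  v_1 ≈ (0.982, -0.1891)
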